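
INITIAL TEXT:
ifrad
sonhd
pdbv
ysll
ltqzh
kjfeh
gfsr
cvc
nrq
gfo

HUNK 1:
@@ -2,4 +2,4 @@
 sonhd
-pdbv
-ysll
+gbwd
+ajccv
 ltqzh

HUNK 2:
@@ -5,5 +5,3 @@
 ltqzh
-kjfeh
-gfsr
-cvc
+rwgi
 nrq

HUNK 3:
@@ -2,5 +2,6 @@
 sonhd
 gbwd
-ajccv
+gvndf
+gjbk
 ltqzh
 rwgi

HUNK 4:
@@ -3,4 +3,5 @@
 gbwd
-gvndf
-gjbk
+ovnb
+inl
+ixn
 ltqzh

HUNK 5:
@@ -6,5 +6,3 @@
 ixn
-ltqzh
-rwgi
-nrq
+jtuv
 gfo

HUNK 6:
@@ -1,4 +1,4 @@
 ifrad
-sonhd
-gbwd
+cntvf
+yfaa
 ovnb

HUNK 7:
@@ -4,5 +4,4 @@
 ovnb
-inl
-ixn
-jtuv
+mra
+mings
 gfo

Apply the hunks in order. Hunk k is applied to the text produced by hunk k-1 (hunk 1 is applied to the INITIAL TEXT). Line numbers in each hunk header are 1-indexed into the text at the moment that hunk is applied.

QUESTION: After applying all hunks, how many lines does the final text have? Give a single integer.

Answer: 7

Derivation:
Hunk 1: at line 2 remove [pdbv,ysll] add [gbwd,ajccv] -> 10 lines: ifrad sonhd gbwd ajccv ltqzh kjfeh gfsr cvc nrq gfo
Hunk 2: at line 5 remove [kjfeh,gfsr,cvc] add [rwgi] -> 8 lines: ifrad sonhd gbwd ajccv ltqzh rwgi nrq gfo
Hunk 3: at line 2 remove [ajccv] add [gvndf,gjbk] -> 9 lines: ifrad sonhd gbwd gvndf gjbk ltqzh rwgi nrq gfo
Hunk 4: at line 3 remove [gvndf,gjbk] add [ovnb,inl,ixn] -> 10 lines: ifrad sonhd gbwd ovnb inl ixn ltqzh rwgi nrq gfo
Hunk 5: at line 6 remove [ltqzh,rwgi,nrq] add [jtuv] -> 8 lines: ifrad sonhd gbwd ovnb inl ixn jtuv gfo
Hunk 6: at line 1 remove [sonhd,gbwd] add [cntvf,yfaa] -> 8 lines: ifrad cntvf yfaa ovnb inl ixn jtuv gfo
Hunk 7: at line 4 remove [inl,ixn,jtuv] add [mra,mings] -> 7 lines: ifrad cntvf yfaa ovnb mra mings gfo
Final line count: 7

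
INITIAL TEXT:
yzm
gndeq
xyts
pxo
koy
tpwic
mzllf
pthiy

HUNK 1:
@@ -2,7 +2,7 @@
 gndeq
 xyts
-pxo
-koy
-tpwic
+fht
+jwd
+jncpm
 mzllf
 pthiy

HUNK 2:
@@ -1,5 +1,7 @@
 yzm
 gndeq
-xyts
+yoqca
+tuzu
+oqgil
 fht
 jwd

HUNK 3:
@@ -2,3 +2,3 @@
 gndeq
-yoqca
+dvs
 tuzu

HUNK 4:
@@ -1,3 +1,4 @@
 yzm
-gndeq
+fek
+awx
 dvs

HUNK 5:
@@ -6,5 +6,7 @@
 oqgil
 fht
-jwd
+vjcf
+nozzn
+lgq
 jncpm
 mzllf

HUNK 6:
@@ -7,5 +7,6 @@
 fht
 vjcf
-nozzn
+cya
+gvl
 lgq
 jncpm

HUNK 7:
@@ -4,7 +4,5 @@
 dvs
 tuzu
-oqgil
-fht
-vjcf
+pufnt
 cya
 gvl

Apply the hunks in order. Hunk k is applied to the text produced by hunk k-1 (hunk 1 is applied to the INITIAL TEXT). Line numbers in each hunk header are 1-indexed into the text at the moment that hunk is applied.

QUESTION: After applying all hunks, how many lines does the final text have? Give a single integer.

Hunk 1: at line 2 remove [pxo,koy,tpwic] add [fht,jwd,jncpm] -> 8 lines: yzm gndeq xyts fht jwd jncpm mzllf pthiy
Hunk 2: at line 1 remove [xyts] add [yoqca,tuzu,oqgil] -> 10 lines: yzm gndeq yoqca tuzu oqgil fht jwd jncpm mzllf pthiy
Hunk 3: at line 2 remove [yoqca] add [dvs] -> 10 lines: yzm gndeq dvs tuzu oqgil fht jwd jncpm mzllf pthiy
Hunk 4: at line 1 remove [gndeq] add [fek,awx] -> 11 lines: yzm fek awx dvs tuzu oqgil fht jwd jncpm mzllf pthiy
Hunk 5: at line 6 remove [jwd] add [vjcf,nozzn,lgq] -> 13 lines: yzm fek awx dvs tuzu oqgil fht vjcf nozzn lgq jncpm mzllf pthiy
Hunk 6: at line 7 remove [nozzn] add [cya,gvl] -> 14 lines: yzm fek awx dvs tuzu oqgil fht vjcf cya gvl lgq jncpm mzllf pthiy
Hunk 7: at line 4 remove [oqgil,fht,vjcf] add [pufnt] -> 12 lines: yzm fek awx dvs tuzu pufnt cya gvl lgq jncpm mzllf pthiy
Final line count: 12

Answer: 12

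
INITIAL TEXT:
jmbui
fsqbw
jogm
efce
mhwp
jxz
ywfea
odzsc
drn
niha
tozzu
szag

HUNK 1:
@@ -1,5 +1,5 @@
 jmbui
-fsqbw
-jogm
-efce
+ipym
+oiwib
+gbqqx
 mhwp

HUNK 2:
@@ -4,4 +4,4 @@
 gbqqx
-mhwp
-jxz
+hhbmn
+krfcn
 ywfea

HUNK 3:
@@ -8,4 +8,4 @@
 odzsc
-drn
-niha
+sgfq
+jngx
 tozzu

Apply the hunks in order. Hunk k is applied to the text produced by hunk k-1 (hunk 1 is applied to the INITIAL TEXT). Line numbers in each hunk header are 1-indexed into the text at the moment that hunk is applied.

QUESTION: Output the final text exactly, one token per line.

Hunk 1: at line 1 remove [fsqbw,jogm,efce] add [ipym,oiwib,gbqqx] -> 12 lines: jmbui ipym oiwib gbqqx mhwp jxz ywfea odzsc drn niha tozzu szag
Hunk 2: at line 4 remove [mhwp,jxz] add [hhbmn,krfcn] -> 12 lines: jmbui ipym oiwib gbqqx hhbmn krfcn ywfea odzsc drn niha tozzu szag
Hunk 3: at line 8 remove [drn,niha] add [sgfq,jngx] -> 12 lines: jmbui ipym oiwib gbqqx hhbmn krfcn ywfea odzsc sgfq jngx tozzu szag

Answer: jmbui
ipym
oiwib
gbqqx
hhbmn
krfcn
ywfea
odzsc
sgfq
jngx
tozzu
szag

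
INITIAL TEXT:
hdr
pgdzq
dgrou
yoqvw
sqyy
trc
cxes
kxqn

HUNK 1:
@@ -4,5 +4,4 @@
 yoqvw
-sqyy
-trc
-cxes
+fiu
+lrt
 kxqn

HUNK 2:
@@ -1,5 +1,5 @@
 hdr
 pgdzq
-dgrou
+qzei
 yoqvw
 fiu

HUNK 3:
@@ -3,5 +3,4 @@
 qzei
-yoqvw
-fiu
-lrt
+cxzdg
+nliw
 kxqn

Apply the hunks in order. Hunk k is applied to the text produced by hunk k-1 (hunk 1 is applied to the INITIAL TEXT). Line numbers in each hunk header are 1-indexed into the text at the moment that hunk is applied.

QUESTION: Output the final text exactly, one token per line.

Hunk 1: at line 4 remove [sqyy,trc,cxes] add [fiu,lrt] -> 7 lines: hdr pgdzq dgrou yoqvw fiu lrt kxqn
Hunk 2: at line 1 remove [dgrou] add [qzei] -> 7 lines: hdr pgdzq qzei yoqvw fiu lrt kxqn
Hunk 3: at line 3 remove [yoqvw,fiu,lrt] add [cxzdg,nliw] -> 6 lines: hdr pgdzq qzei cxzdg nliw kxqn

Answer: hdr
pgdzq
qzei
cxzdg
nliw
kxqn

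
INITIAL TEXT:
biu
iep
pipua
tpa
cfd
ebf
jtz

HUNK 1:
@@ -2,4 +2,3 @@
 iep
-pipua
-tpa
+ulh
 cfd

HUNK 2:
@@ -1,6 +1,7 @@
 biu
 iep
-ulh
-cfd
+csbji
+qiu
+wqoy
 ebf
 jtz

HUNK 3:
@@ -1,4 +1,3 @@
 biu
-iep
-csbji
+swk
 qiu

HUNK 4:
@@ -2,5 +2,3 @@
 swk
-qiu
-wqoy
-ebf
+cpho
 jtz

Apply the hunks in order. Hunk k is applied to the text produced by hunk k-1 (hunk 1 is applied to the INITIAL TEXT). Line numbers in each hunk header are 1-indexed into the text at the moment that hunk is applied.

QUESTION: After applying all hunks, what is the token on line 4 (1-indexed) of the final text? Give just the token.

Answer: jtz

Derivation:
Hunk 1: at line 2 remove [pipua,tpa] add [ulh] -> 6 lines: biu iep ulh cfd ebf jtz
Hunk 2: at line 1 remove [ulh,cfd] add [csbji,qiu,wqoy] -> 7 lines: biu iep csbji qiu wqoy ebf jtz
Hunk 3: at line 1 remove [iep,csbji] add [swk] -> 6 lines: biu swk qiu wqoy ebf jtz
Hunk 4: at line 2 remove [qiu,wqoy,ebf] add [cpho] -> 4 lines: biu swk cpho jtz
Final line 4: jtz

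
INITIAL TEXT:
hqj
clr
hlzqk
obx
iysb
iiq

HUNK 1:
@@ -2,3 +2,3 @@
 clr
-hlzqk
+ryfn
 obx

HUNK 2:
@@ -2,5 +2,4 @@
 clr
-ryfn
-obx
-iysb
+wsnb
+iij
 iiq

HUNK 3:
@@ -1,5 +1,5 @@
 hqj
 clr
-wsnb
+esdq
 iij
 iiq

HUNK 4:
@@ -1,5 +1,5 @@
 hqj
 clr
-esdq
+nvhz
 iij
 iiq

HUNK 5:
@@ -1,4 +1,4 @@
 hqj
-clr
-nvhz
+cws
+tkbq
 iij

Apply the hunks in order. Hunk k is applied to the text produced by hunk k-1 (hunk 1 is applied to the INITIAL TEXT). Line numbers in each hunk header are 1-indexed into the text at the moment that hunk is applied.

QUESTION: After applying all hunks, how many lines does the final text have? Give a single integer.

Hunk 1: at line 2 remove [hlzqk] add [ryfn] -> 6 lines: hqj clr ryfn obx iysb iiq
Hunk 2: at line 2 remove [ryfn,obx,iysb] add [wsnb,iij] -> 5 lines: hqj clr wsnb iij iiq
Hunk 3: at line 1 remove [wsnb] add [esdq] -> 5 lines: hqj clr esdq iij iiq
Hunk 4: at line 1 remove [esdq] add [nvhz] -> 5 lines: hqj clr nvhz iij iiq
Hunk 5: at line 1 remove [clr,nvhz] add [cws,tkbq] -> 5 lines: hqj cws tkbq iij iiq
Final line count: 5

Answer: 5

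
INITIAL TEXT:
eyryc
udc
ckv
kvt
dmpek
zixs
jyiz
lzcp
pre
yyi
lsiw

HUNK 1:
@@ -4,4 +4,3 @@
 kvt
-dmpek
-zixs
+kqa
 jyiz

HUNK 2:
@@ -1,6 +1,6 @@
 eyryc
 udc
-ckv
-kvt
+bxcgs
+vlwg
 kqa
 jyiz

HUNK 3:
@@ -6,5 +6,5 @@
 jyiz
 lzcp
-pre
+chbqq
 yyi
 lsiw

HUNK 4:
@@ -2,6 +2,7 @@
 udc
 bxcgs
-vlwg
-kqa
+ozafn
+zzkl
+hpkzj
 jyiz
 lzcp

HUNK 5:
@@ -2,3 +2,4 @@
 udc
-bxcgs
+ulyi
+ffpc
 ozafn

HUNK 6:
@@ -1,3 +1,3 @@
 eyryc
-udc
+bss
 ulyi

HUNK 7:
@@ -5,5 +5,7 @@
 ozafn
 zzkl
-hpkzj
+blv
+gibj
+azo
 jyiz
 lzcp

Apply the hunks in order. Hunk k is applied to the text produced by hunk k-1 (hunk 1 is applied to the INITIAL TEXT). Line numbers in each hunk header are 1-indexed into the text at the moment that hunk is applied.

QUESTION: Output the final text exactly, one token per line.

Answer: eyryc
bss
ulyi
ffpc
ozafn
zzkl
blv
gibj
azo
jyiz
lzcp
chbqq
yyi
lsiw

Derivation:
Hunk 1: at line 4 remove [dmpek,zixs] add [kqa] -> 10 lines: eyryc udc ckv kvt kqa jyiz lzcp pre yyi lsiw
Hunk 2: at line 1 remove [ckv,kvt] add [bxcgs,vlwg] -> 10 lines: eyryc udc bxcgs vlwg kqa jyiz lzcp pre yyi lsiw
Hunk 3: at line 6 remove [pre] add [chbqq] -> 10 lines: eyryc udc bxcgs vlwg kqa jyiz lzcp chbqq yyi lsiw
Hunk 4: at line 2 remove [vlwg,kqa] add [ozafn,zzkl,hpkzj] -> 11 lines: eyryc udc bxcgs ozafn zzkl hpkzj jyiz lzcp chbqq yyi lsiw
Hunk 5: at line 2 remove [bxcgs] add [ulyi,ffpc] -> 12 lines: eyryc udc ulyi ffpc ozafn zzkl hpkzj jyiz lzcp chbqq yyi lsiw
Hunk 6: at line 1 remove [udc] add [bss] -> 12 lines: eyryc bss ulyi ffpc ozafn zzkl hpkzj jyiz lzcp chbqq yyi lsiw
Hunk 7: at line 5 remove [hpkzj] add [blv,gibj,azo] -> 14 lines: eyryc bss ulyi ffpc ozafn zzkl blv gibj azo jyiz lzcp chbqq yyi lsiw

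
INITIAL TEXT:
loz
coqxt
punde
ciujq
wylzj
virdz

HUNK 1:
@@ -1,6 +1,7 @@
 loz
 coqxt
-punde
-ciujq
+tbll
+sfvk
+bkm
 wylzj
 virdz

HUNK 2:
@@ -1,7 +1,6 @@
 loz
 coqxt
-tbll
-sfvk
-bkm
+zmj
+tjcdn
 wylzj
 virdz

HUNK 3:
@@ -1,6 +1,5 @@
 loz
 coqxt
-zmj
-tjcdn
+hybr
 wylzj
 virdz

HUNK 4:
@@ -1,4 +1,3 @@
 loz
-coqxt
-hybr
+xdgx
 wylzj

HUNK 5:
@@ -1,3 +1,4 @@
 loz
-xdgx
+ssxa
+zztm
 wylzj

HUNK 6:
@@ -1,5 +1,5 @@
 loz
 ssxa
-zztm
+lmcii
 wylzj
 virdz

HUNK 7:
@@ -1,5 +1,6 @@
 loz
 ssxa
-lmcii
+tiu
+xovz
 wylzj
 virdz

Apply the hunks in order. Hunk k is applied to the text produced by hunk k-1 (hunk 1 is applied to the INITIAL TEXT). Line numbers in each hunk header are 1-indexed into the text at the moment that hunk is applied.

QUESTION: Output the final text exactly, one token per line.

Answer: loz
ssxa
tiu
xovz
wylzj
virdz

Derivation:
Hunk 1: at line 1 remove [punde,ciujq] add [tbll,sfvk,bkm] -> 7 lines: loz coqxt tbll sfvk bkm wylzj virdz
Hunk 2: at line 1 remove [tbll,sfvk,bkm] add [zmj,tjcdn] -> 6 lines: loz coqxt zmj tjcdn wylzj virdz
Hunk 3: at line 1 remove [zmj,tjcdn] add [hybr] -> 5 lines: loz coqxt hybr wylzj virdz
Hunk 4: at line 1 remove [coqxt,hybr] add [xdgx] -> 4 lines: loz xdgx wylzj virdz
Hunk 5: at line 1 remove [xdgx] add [ssxa,zztm] -> 5 lines: loz ssxa zztm wylzj virdz
Hunk 6: at line 1 remove [zztm] add [lmcii] -> 5 lines: loz ssxa lmcii wylzj virdz
Hunk 7: at line 1 remove [lmcii] add [tiu,xovz] -> 6 lines: loz ssxa tiu xovz wylzj virdz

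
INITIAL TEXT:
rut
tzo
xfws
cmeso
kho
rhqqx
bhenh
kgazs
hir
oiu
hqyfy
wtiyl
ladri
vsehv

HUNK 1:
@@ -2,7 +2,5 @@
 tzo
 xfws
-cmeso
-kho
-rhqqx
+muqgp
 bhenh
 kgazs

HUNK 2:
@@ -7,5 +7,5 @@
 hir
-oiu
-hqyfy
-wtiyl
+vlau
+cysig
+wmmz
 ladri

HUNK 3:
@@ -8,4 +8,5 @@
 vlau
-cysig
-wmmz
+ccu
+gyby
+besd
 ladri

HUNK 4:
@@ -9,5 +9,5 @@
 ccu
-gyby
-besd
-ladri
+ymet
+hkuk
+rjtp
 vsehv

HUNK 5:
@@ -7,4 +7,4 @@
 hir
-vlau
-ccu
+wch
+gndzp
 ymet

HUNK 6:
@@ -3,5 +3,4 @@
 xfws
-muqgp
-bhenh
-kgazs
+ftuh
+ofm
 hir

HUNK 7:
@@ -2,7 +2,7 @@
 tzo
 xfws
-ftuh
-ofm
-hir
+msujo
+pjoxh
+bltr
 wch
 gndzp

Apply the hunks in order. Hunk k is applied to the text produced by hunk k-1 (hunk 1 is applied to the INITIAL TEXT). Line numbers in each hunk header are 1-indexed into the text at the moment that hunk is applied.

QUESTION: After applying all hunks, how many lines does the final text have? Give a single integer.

Answer: 12

Derivation:
Hunk 1: at line 2 remove [cmeso,kho,rhqqx] add [muqgp] -> 12 lines: rut tzo xfws muqgp bhenh kgazs hir oiu hqyfy wtiyl ladri vsehv
Hunk 2: at line 7 remove [oiu,hqyfy,wtiyl] add [vlau,cysig,wmmz] -> 12 lines: rut tzo xfws muqgp bhenh kgazs hir vlau cysig wmmz ladri vsehv
Hunk 3: at line 8 remove [cysig,wmmz] add [ccu,gyby,besd] -> 13 lines: rut tzo xfws muqgp bhenh kgazs hir vlau ccu gyby besd ladri vsehv
Hunk 4: at line 9 remove [gyby,besd,ladri] add [ymet,hkuk,rjtp] -> 13 lines: rut tzo xfws muqgp bhenh kgazs hir vlau ccu ymet hkuk rjtp vsehv
Hunk 5: at line 7 remove [vlau,ccu] add [wch,gndzp] -> 13 lines: rut tzo xfws muqgp bhenh kgazs hir wch gndzp ymet hkuk rjtp vsehv
Hunk 6: at line 3 remove [muqgp,bhenh,kgazs] add [ftuh,ofm] -> 12 lines: rut tzo xfws ftuh ofm hir wch gndzp ymet hkuk rjtp vsehv
Hunk 7: at line 2 remove [ftuh,ofm,hir] add [msujo,pjoxh,bltr] -> 12 lines: rut tzo xfws msujo pjoxh bltr wch gndzp ymet hkuk rjtp vsehv
Final line count: 12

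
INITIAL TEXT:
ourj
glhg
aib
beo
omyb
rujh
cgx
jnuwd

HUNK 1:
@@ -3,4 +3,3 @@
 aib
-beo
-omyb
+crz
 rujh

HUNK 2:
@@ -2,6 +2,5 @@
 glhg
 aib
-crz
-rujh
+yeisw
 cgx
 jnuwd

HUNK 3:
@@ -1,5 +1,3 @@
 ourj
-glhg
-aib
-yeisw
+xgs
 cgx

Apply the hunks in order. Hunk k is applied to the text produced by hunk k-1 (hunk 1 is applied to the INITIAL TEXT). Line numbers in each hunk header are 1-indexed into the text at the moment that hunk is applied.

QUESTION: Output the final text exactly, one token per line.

Answer: ourj
xgs
cgx
jnuwd

Derivation:
Hunk 1: at line 3 remove [beo,omyb] add [crz] -> 7 lines: ourj glhg aib crz rujh cgx jnuwd
Hunk 2: at line 2 remove [crz,rujh] add [yeisw] -> 6 lines: ourj glhg aib yeisw cgx jnuwd
Hunk 3: at line 1 remove [glhg,aib,yeisw] add [xgs] -> 4 lines: ourj xgs cgx jnuwd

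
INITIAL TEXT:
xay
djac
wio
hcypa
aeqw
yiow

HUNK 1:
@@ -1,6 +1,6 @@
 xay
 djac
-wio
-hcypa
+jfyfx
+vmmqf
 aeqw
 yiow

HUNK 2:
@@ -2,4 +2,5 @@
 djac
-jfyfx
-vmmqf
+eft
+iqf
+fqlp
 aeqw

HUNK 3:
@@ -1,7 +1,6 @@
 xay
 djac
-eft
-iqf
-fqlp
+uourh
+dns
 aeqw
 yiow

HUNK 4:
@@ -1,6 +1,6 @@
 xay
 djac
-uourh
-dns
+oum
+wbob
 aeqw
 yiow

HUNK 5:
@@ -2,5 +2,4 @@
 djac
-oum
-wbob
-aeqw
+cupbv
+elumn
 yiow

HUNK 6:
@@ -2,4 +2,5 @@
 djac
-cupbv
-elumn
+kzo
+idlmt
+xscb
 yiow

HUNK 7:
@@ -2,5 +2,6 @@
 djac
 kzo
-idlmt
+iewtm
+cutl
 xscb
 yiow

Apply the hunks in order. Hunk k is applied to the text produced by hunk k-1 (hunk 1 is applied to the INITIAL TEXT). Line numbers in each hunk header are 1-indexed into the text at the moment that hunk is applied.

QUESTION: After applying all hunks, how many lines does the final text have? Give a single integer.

Answer: 7

Derivation:
Hunk 1: at line 1 remove [wio,hcypa] add [jfyfx,vmmqf] -> 6 lines: xay djac jfyfx vmmqf aeqw yiow
Hunk 2: at line 2 remove [jfyfx,vmmqf] add [eft,iqf,fqlp] -> 7 lines: xay djac eft iqf fqlp aeqw yiow
Hunk 3: at line 1 remove [eft,iqf,fqlp] add [uourh,dns] -> 6 lines: xay djac uourh dns aeqw yiow
Hunk 4: at line 1 remove [uourh,dns] add [oum,wbob] -> 6 lines: xay djac oum wbob aeqw yiow
Hunk 5: at line 2 remove [oum,wbob,aeqw] add [cupbv,elumn] -> 5 lines: xay djac cupbv elumn yiow
Hunk 6: at line 2 remove [cupbv,elumn] add [kzo,idlmt,xscb] -> 6 lines: xay djac kzo idlmt xscb yiow
Hunk 7: at line 2 remove [idlmt] add [iewtm,cutl] -> 7 lines: xay djac kzo iewtm cutl xscb yiow
Final line count: 7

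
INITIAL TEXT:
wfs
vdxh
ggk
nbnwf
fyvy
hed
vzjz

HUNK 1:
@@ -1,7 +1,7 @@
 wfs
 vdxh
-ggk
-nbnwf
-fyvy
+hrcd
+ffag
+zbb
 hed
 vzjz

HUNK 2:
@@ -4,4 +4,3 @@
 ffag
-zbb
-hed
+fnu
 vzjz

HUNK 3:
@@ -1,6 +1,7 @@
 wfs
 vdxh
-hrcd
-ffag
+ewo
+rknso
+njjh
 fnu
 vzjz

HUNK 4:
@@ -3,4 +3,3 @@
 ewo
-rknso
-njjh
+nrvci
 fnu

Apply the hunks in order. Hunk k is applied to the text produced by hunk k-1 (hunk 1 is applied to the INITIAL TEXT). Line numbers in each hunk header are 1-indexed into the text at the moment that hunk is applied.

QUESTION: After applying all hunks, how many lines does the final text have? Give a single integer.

Hunk 1: at line 1 remove [ggk,nbnwf,fyvy] add [hrcd,ffag,zbb] -> 7 lines: wfs vdxh hrcd ffag zbb hed vzjz
Hunk 2: at line 4 remove [zbb,hed] add [fnu] -> 6 lines: wfs vdxh hrcd ffag fnu vzjz
Hunk 3: at line 1 remove [hrcd,ffag] add [ewo,rknso,njjh] -> 7 lines: wfs vdxh ewo rknso njjh fnu vzjz
Hunk 4: at line 3 remove [rknso,njjh] add [nrvci] -> 6 lines: wfs vdxh ewo nrvci fnu vzjz
Final line count: 6

Answer: 6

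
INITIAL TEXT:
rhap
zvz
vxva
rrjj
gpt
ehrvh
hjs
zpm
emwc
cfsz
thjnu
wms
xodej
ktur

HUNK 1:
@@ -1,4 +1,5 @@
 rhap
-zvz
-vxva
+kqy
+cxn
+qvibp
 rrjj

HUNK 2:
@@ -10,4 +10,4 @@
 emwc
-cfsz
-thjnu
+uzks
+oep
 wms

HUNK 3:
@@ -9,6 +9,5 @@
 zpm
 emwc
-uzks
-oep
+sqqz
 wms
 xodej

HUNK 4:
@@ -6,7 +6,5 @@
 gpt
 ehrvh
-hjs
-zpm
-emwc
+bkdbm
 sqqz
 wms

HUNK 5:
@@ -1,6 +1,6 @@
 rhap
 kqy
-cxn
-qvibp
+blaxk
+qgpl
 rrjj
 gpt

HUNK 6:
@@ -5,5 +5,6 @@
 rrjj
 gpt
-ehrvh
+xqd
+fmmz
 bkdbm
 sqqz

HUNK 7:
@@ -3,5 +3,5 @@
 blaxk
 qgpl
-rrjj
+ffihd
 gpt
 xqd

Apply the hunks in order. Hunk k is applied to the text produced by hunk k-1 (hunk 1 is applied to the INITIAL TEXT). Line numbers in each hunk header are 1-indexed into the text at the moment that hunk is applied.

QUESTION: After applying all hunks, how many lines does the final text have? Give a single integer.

Hunk 1: at line 1 remove [zvz,vxva] add [kqy,cxn,qvibp] -> 15 lines: rhap kqy cxn qvibp rrjj gpt ehrvh hjs zpm emwc cfsz thjnu wms xodej ktur
Hunk 2: at line 10 remove [cfsz,thjnu] add [uzks,oep] -> 15 lines: rhap kqy cxn qvibp rrjj gpt ehrvh hjs zpm emwc uzks oep wms xodej ktur
Hunk 3: at line 9 remove [uzks,oep] add [sqqz] -> 14 lines: rhap kqy cxn qvibp rrjj gpt ehrvh hjs zpm emwc sqqz wms xodej ktur
Hunk 4: at line 6 remove [hjs,zpm,emwc] add [bkdbm] -> 12 lines: rhap kqy cxn qvibp rrjj gpt ehrvh bkdbm sqqz wms xodej ktur
Hunk 5: at line 1 remove [cxn,qvibp] add [blaxk,qgpl] -> 12 lines: rhap kqy blaxk qgpl rrjj gpt ehrvh bkdbm sqqz wms xodej ktur
Hunk 6: at line 5 remove [ehrvh] add [xqd,fmmz] -> 13 lines: rhap kqy blaxk qgpl rrjj gpt xqd fmmz bkdbm sqqz wms xodej ktur
Hunk 7: at line 3 remove [rrjj] add [ffihd] -> 13 lines: rhap kqy blaxk qgpl ffihd gpt xqd fmmz bkdbm sqqz wms xodej ktur
Final line count: 13

Answer: 13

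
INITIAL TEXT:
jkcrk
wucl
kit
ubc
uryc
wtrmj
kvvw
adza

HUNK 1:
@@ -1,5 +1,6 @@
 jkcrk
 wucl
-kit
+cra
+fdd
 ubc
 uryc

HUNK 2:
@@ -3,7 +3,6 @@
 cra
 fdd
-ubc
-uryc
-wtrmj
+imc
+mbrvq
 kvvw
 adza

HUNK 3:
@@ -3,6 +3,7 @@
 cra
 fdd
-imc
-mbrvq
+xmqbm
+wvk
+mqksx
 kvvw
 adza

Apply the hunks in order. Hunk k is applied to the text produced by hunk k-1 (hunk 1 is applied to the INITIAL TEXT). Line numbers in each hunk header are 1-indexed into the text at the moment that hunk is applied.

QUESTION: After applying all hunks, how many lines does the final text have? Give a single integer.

Hunk 1: at line 1 remove [kit] add [cra,fdd] -> 9 lines: jkcrk wucl cra fdd ubc uryc wtrmj kvvw adza
Hunk 2: at line 3 remove [ubc,uryc,wtrmj] add [imc,mbrvq] -> 8 lines: jkcrk wucl cra fdd imc mbrvq kvvw adza
Hunk 3: at line 3 remove [imc,mbrvq] add [xmqbm,wvk,mqksx] -> 9 lines: jkcrk wucl cra fdd xmqbm wvk mqksx kvvw adza
Final line count: 9

Answer: 9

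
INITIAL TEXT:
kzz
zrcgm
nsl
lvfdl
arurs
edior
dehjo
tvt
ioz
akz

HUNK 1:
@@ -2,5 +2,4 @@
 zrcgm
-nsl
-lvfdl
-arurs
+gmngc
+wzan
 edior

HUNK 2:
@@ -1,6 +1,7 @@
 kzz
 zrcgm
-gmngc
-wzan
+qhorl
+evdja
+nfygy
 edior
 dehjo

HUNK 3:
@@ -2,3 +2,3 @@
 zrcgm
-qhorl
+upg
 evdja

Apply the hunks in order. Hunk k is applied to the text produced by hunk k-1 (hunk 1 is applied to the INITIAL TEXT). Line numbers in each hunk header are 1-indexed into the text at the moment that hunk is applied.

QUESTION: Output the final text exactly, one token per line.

Answer: kzz
zrcgm
upg
evdja
nfygy
edior
dehjo
tvt
ioz
akz

Derivation:
Hunk 1: at line 2 remove [nsl,lvfdl,arurs] add [gmngc,wzan] -> 9 lines: kzz zrcgm gmngc wzan edior dehjo tvt ioz akz
Hunk 2: at line 1 remove [gmngc,wzan] add [qhorl,evdja,nfygy] -> 10 lines: kzz zrcgm qhorl evdja nfygy edior dehjo tvt ioz akz
Hunk 3: at line 2 remove [qhorl] add [upg] -> 10 lines: kzz zrcgm upg evdja nfygy edior dehjo tvt ioz akz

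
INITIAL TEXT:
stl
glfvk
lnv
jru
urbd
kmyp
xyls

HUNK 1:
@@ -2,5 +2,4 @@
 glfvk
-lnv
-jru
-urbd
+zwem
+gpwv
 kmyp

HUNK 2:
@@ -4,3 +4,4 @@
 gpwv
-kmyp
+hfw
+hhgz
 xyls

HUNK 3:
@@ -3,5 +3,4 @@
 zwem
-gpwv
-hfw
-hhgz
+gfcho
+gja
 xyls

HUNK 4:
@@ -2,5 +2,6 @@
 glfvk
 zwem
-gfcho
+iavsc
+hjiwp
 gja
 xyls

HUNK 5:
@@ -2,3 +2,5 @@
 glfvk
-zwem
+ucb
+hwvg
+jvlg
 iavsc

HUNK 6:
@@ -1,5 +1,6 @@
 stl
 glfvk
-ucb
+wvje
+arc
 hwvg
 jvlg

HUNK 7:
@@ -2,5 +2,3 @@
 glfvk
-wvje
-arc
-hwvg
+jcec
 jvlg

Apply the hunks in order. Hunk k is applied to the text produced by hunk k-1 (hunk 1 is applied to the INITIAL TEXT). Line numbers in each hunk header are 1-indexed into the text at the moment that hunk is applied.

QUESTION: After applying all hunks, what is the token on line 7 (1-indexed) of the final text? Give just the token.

Hunk 1: at line 2 remove [lnv,jru,urbd] add [zwem,gpwv] -> 6 lines: stl glfvk zwem gpwv kmyp xyls
Hunk 2: at line 4 remove [kmyp] add [hfw,hhgz] -> 7 lines: stl glfvk zwem gpwv hfw hhgz xyls
Hunk 3: at line 3 remove [gpwv,hfw,hhgz] add [gfcho,gja] -> 6 lines: stl glfvk zwem gfcho gja xyls
Hunk 4: at line 2 remove [gfcho] add [iavsc,hjiwp] -> 7 lines: stl glfvk zwem iavsc hjiwp gja xyls
Hunk 5: at line 2 remove [zwem] add [ucb,hwvg,jvlg] -> 9 lines: stl glfvk ucb hwvg jvlg iavsc hjiwp gja xyls
Hunk 6: at line 1 remove [ucb] add [wvje,arc] -> 10 lines: stl glfvk wvje arc hwvg jvlg iavsc hjiwp gja xyls
Hunk 7: at line 2 remove [wvje,arc,hwvg] add [jcec] -> 8 lines: stl glfvk jcec jvlg iavsc hjiwp gja xyls
Final line 7: gja

Answer: gja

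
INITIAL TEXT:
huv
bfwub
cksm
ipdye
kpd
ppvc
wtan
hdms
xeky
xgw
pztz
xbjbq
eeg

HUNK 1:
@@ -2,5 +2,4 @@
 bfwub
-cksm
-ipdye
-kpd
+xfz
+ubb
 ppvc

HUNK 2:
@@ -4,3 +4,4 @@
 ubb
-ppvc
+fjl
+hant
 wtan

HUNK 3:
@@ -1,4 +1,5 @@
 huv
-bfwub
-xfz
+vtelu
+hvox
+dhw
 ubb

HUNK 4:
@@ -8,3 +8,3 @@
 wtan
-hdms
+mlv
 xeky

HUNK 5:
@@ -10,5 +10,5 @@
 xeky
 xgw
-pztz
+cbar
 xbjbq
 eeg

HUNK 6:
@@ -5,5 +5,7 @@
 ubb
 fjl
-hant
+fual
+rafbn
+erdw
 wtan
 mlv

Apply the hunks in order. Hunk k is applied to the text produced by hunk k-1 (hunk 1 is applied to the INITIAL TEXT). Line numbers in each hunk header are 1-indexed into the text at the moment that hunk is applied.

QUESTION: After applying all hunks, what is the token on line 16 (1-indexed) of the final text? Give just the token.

Answer: eeg

Derivation:
Hunk 1: at line 2 remove [cksm,ipdye,kpd] add [xfz,ubb] -> 12 lines: huv bfwub xfz ubb ppvc wtan hdms xeky xgw pztz xbjbq eeg
Hunk 2: at line 4 remove [ppvc] add [fjl,hant] -> 13 lines: huv bfwub xfz ubb fjl hant wtan hdms xeky xgw pztz xbjbq eeg
Hunk 3: at line 1 remove [bfwub,xfz] add [vtelu,hvox,dhw] -> 14 lines: huv vtelu hvox dhw ubb fjl hant wtan hdms xeky xgw pztz xbjbq eeg
Hunk 4: at line 8 remove [hdms] add [mlv] -> 14 lines: huv vtelu hvox dhw ubb fjl hant wtan mlv xeky xgw pztz xbjbq eeg
Hunk 5: at line 10 remove [pztz] add [cbar] -> 14 lines: huv vtelu hvox dhw ubb fjl hant wtan mlv xeky xgw cbar xbjbq eeg
Hunk 6: at line 5 remove [hant] add [fual,rafbn,erdw] -> 16 lines: huv vtelu hvox dhw ubb fjl fual rafbn erdw wtan mlv xeky xgw cbar xbjbq eeg
Final line 16: eeg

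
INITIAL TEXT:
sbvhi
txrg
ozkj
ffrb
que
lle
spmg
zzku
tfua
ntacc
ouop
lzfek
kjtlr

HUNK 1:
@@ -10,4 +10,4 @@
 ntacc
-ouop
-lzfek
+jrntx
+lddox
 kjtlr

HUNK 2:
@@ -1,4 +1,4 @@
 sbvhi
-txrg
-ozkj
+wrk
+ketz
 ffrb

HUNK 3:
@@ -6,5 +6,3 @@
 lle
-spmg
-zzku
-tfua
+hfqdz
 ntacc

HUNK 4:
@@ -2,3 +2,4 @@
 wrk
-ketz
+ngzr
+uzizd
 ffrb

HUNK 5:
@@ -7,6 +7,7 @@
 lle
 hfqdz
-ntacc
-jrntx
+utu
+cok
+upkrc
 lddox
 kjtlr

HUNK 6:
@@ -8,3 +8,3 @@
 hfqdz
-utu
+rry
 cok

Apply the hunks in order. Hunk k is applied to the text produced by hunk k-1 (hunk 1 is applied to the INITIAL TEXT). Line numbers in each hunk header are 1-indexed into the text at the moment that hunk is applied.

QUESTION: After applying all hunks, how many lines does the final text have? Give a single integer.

Hunk 1: at line 10 remove [ouop,lzfek] add [jrntx,lddox] -> 13 lines: sbvhi txrg ozkj ffrb que lle spmg zzku tfua ntacc jrntx lddox kjtlr
Hunk 2: at line 1 remove [txrg,ozkj] add [wrk,ketz] -> 13 lines: sbvhi wrk ketz ffrb que lle spmg zzku tfua ntacc jrntx lddox kjtlr
Hunk 3: at line 6 remove [spmg,zzku,tfua] add [hfqdz] -> 11 lines: sbvhi wrk ketz ffrb que lle hfqdz ntacc jrntx lddox kjtlr
Hunk 4: at line 2 remove [ketz] add [ngzr,uzizd] -> 12 lines: sbvhi wrk ngzr uzizd ffrb que lle hfqdz ntacc jrntx lddox kjtlr
Hunk 5: at line 7 remove [ntacc,jrntx] add [utu,cok,upkrc] -> 13 lines: sbvhi wrk ngzr uzizd ffrb que lle hfqdz utu cok upkrc lddox kjtlr
Hunk 6: at line 8 remove [utu] add [rry] -> 13 lines: sbvhi wrk ngzr uzizd ffrb que lle hfqdz rry cok upkrc lddox kjtlr
Final line count: 13

Answer: 13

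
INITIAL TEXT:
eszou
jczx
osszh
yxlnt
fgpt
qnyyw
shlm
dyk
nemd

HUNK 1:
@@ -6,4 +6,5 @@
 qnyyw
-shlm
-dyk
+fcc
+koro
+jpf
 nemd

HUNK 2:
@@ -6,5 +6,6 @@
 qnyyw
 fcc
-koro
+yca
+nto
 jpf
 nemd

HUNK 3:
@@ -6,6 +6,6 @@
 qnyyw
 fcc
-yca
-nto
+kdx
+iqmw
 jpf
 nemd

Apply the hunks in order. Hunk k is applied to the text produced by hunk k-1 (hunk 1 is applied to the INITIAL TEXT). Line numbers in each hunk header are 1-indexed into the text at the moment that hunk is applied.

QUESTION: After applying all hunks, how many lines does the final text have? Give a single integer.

Answer: 11

Derivation:
Hunk 1: at line 6 remove [shlm,dyk] add [fcc,koro,jpf] -> 10 lines: eszou jczx osszh yxlnt fgpt qnyyw fcc koro jpf nemd
Hunk 2: at line 6 remove [koro] add [yca,nto] -> 11 lines: eszou jczx osszh yxlnt fgpt qnyyw fcc yca nto jpf nemd
Hunk 3: at line 6 remove [yca,nto] add [kdx,iqmw] -> 11 lines: eszou jczx osszh yxlnt fgpt qnyyw fcc kdx iqmw jpf nemd
Final line count: 11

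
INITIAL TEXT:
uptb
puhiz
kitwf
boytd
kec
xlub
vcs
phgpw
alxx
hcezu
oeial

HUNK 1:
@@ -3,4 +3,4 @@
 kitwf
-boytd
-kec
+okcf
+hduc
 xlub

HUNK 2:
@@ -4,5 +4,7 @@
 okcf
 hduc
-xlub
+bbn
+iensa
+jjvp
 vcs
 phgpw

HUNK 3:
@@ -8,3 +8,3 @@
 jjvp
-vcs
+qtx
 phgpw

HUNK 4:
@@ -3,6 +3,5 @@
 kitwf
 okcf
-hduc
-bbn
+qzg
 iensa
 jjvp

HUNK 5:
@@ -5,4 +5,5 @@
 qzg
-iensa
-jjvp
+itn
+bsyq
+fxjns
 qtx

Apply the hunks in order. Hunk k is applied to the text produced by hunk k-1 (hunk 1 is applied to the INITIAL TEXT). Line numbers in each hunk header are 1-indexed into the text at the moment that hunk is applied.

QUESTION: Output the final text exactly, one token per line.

Answer: uptb
puhiz
kitwf
okcf
qzg
itn
bsyq
fxjns
qtx
phgpw
alxx
hcezu
oeial

Derivation:
Hunk 1: at line 3 remove [boytd,kec] add [okcf,hduc] -> 11 lines: uptb puhiz kitwf okcf hduc xlub vcs phgpw alxx hcezu oeial
Hunk 2: at line 4 remove [xlub] add [bbn,iensa,jjvp] -> 13 lines: uptb puhiz kitwf okcf hduc bbn iensa jjvp vcs phgpw alxx hcezu oeial
Hunk 3: at line 8 remove [vcs] add [qtx] -> 13 lines: uptb puhiz kitwf okcf hduc bbn iensa jjvp qtx phgpw alxx hcezu oeial
Hunk 4: at line 3 remove [hduc,bbn] add [qzg] -> 12 lines: uptb puhiz kitwf okcf qzg iensa jjvp qtx phgpw alxx hcezu oeial
Hunk 5: at line 5 remove [iensa,jjvp] add [itn,bsyq,fxjns] -> 13 lines: uptb puhiz kitwf okcf qzg itn bsyq fxjns qtx phgpw alxx hcezu oeial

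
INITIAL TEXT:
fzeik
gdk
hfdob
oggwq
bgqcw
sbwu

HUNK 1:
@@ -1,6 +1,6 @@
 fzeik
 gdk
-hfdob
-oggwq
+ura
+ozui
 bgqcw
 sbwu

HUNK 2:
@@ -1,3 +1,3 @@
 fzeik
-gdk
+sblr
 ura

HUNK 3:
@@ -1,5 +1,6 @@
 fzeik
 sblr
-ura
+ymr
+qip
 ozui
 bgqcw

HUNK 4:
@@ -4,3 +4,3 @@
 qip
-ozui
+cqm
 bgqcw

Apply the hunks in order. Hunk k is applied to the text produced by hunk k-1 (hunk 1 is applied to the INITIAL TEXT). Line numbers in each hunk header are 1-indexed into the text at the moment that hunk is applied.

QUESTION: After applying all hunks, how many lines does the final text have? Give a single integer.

Hunk 1: at line 1 remove [hfdob,oggwq] add [ura,ozui] -> 6 lines: fzeik gdk ura ozui bgqcw sbwu
Hunk 2: at line 1 remove [gdk] add [sblr] -> 6 lines: fzeik sblr ura ozui bgqcw sbwu
Hunk 3: at line 1 remove [ura] add [ymr,qip] -> 7 lines: fzeik sblr ymr qip ozui bgqcw sbwu
Hunk 4: at line 4 remove [ozui] add [cqm] -> 7 lines: fzeik sblr ymr qip cqm bgqcw sbwu
Final line count: 7

Answer: 7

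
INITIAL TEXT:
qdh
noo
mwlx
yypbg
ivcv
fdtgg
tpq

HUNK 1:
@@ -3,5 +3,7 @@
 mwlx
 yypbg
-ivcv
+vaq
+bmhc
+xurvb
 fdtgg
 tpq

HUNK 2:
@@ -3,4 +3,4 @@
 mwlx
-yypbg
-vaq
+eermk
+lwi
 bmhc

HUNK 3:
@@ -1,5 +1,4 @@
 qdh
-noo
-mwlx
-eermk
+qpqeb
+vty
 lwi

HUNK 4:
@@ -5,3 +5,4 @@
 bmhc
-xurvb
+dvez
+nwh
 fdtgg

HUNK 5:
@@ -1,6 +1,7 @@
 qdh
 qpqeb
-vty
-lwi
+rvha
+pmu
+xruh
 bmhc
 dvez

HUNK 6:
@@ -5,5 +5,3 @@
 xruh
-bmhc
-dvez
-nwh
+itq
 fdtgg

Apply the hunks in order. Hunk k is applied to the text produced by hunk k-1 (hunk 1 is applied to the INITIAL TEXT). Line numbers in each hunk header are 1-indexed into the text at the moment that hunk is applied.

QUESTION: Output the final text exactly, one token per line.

Hunk 1: at line 3 remove [ivcv] add [vaq,bmhc,xurvb] -> 9 lines: qdh noo mwlx yypbg vaq bmhc xurvb fdtgg tpq
Hunk 2: at line 3 remove [yypbg,vaq] add [eermk,lwi] -> 9 lines: qdh noo mwlx eermk lwi bmhc xurvb fdtgg tpq
Hunk 3: at line 1 remove [noo,mwlx,eermk] add [qpqeb,vty] -> 8 lines: qdh qpqeb vty lwi bmhc xurvb fdtgg tpq
Hunk 4: at line 5 remove [xurvb] add [dvez,nwh] -> 9 lines: qdh qpqeb vty lwi bmhc dvez nwh fdtgg tpq
Hunk 5: at line 1 remove [vty,lwi] add [rvha,pmu,xruh] -> 10 lines: qdh qpqeb rvha pmu xruh bmhc dvez nwh fdtgg tpq
Hunk 6: at line 5 remove [bmhc,dvez,nwh] add [itq] -> 8 lines: qdh qpqeb rvha pmu xruh itq fdtgg tpq

Answer: qdh
qpqeb
rvha
pmu
xruh
itq
fdtgg
tpq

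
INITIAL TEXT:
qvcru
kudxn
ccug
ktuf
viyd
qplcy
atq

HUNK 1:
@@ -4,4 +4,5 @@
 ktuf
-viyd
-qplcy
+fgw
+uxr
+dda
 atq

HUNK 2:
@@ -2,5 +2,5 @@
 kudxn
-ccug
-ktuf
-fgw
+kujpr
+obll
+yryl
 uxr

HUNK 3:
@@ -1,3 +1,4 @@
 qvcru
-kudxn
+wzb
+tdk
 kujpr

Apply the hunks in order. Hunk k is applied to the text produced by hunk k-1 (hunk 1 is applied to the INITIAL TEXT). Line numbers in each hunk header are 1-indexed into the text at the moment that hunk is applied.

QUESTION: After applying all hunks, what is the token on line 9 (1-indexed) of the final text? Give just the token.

Answer: atq

Derivation:
Hunk 1: at line 4 remove [viyd,qplcy] add [fgw,uxr,dda] -> 8 lines: qvcru kudxn ccug ktuf fgw uxr dda atq
Hunk 2: at line 2 remove [ccug,ktuf,fgw] add [kujpr,obll,yryl] -> 8 lines: qvcru kudxn kujpr obll yryl uxr dda atq
Hunk 3: at line 1 remove [kudxn] add [wzb,tdk] -> 9 lines: qvcru wzb tdk kujpr obll yryl uxr dda atq
Final line 9: atq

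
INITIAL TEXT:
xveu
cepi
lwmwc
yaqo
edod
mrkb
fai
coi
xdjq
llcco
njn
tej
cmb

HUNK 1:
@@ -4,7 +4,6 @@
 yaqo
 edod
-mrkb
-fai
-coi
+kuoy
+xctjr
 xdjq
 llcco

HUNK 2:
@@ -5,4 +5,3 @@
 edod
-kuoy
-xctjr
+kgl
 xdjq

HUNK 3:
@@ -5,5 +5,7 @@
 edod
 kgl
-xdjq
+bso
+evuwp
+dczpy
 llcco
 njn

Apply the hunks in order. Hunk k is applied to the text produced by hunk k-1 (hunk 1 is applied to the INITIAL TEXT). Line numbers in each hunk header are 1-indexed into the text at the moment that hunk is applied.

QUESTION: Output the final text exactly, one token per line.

Answer: xveu
cepi
lwmwc
yaqo
edod
kgl
bso
evuwp
dczpy
llcco
njn
tej
cmb

Derivation:
Hunk 1: at line 4 remove [mrkb,fai,coi] add [kuoy,xctjr] -> 12 lines: xveu cepi lwmwc yaqo edod kuoy xctjr xdjq llcco njn tej cmb
Hunk 2: at line 5 remove [kuoy,xctjr] add [kgl] -> 11 lines: xveu cepi lwmwc yaqo edod kgl xdjq llcco njn tej cmb
Hunk 3: at line 5 remove [xdjq] add [bso,evuwp,dczpy] -> 13 lines: xveu cepi lwmwc yaqo edod kgl bso evuwp dczpy llcco njn tej cmb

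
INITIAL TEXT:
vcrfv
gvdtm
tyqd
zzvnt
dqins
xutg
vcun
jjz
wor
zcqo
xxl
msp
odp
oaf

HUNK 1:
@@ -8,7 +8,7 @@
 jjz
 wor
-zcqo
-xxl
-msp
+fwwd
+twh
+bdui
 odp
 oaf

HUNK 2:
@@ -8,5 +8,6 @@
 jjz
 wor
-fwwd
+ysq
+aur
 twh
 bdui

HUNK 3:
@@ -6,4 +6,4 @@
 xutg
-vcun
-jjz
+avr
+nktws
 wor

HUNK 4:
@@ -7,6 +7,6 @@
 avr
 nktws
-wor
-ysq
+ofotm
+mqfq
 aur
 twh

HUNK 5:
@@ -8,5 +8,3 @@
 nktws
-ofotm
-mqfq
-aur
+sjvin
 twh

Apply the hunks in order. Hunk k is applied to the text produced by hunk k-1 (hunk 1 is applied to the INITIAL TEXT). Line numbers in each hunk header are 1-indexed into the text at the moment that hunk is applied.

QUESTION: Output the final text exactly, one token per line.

Hunk 1: at line 8 remove [zcqo,xxl,msp] add [fwwd,twh,bdui] -> 14 lines: vcrfv gvdtm tyqd zzvnt dqins xutg vcun jjz wor fwwd twh bdui odp oaf
Hunk 2: at line 8 remove [fwwd] add [ysq,aur] -> 15 lines: vcrfv gvdtm tyqd zzvnt dqins xutg vcun jjz wor ysq aur twh bdui odp oaf
Hunk 3: at line 6 remove [vcun,jjz] add [avr,nktws] -> 15 lines: vcrfv gvdtm tyqd zzvnt dqins xutg avr nktws wor ysq aur twh bdui odp oaf
Hunk 4: at line 7 remove [wor,ysq] add [ofotm,mqfq] -> 15 lines: vcrfv gvdtm tyqd zzvnt dqins xutg avr nktws ofotm mqfq aur twh bdui odp oaf
Hunk 5: at line 8 remove [ofotm,mqfq,aur] add [sjvin] -> 13 lines: vcrfv gvdtm tyqd zzvnt dqins xutg avr nktws sjvin twh bdui odp oaf

Answer: vcrfv
gvdtm
tyqd
zzvnt
dqins
xutg
avr
nktws
sjvin
twh
bdui
odp
oaf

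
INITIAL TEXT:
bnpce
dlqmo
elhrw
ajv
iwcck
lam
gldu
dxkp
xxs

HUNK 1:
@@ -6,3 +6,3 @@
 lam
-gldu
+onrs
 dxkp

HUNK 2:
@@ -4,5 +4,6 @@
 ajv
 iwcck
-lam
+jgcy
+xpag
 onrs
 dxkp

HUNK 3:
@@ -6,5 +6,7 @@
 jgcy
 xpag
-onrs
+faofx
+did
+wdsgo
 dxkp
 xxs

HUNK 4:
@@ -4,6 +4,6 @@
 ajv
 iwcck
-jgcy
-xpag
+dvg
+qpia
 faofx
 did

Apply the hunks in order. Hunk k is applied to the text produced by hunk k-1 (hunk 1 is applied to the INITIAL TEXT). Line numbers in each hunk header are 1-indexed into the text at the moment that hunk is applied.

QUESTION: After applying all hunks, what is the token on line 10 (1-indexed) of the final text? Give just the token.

Hunk 1: at line 6 remove [gldu] add [onrs] -> 9 lines: bnpce dlqmo elhrw ajv iwcck lam onrs dxkp xxs
Hunk 2: at line 4 remove [lam] add [jgcy,xpag] -> 10 lines: bnpce dlqmo elhrw ajv iwcck jgcy xpag onrs dxkp xxs
Hunk 3: at line 6 remove [onrs] add [faofx,did,wdsgo] -> 12 lines: bnpce dlqmo elhrw ajv iwcck jgcy xpag faofx did wdsgo dxkp xxs
Hunk 4: at line 4 remove [jgcy,xpag] add [dvg,qpia] -> 12 lines: bnpce dlqmo elhrw ajv iwcck dvg qpia faofx did wdsgo dxkp xxs
Final line 10: wdsgo

Answer: wdsgo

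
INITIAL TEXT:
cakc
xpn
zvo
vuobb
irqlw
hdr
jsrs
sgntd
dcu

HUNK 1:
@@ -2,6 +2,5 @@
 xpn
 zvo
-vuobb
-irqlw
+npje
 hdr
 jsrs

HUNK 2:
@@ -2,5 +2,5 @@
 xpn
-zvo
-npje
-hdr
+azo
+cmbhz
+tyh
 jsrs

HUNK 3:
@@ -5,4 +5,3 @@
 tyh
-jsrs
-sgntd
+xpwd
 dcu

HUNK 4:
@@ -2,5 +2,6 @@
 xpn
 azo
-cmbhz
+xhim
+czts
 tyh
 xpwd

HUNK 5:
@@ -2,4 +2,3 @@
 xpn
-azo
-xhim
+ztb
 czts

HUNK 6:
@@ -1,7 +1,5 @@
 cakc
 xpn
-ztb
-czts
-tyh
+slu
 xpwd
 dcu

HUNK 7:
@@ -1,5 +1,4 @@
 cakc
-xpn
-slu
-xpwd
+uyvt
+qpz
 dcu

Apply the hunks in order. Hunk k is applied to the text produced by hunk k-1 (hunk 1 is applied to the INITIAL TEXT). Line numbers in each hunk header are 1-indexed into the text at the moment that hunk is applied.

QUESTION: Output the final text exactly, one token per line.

Hunk 1: at line 2 remove [vuobb,irqlw] add [npje] -> 8 lines: cakc xpn zvo npje hdr jsrs sgntd dcu
Hunk 2: at line 2 remove [zvo,npje,hdr] add [azo,cmbhz,tyh] -> 8 lines: cakc xpn azo cmbhz tyh jsrs sgntd dcu
Hunk 3: at line 5 remove [jsrs,sgntd] add [xpwd] -> 7 lines: cakc xpn azo cmbhz tyh xpwd dcu
Hunk 4: at line 2 remove [cmbhz] add [xhim,czts] -> 8 lines: cakc xpn azo xhim czts tyh xpwd dcu
Hunk 5: at line 2 remove [azo,xhim] add [ztb] -> 7 lines: cakc xpn ztb czts tyh xpwd dcu
Hunk 6: at line 1 remove [ztb,czts,tyh] add [slu] -> 5 lines: cakc xpn slu xpwd dcu
Hunk 7: at line 1 remove [xpn,slu,xpwd] add [uyvt,qpz] -> 4 lines: cakc uyvt qpz dcu

Answer: cakc
uyvt
qpz
dcu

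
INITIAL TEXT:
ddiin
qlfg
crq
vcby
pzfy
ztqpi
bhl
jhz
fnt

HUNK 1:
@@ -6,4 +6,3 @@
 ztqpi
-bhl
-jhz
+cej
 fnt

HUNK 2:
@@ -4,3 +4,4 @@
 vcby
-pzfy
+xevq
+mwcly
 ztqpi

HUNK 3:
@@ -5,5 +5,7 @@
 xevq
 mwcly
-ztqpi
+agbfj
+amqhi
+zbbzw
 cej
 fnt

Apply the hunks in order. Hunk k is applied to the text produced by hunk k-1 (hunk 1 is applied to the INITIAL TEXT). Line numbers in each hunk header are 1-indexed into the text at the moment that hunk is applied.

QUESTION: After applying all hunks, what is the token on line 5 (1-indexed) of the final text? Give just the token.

Answer: xevq

Derivation:
Hunk 1: at line 6 remove [bhl,jhz] add [cej] -> 8 lines: ddiin qlfg crq vcby pzfy ztqpi cej fnt
Hunk 2: at line 4 remove [pzfy] add [xevq,mwcly] -> 9 lines: ddiin qlfg crq vcby xevq mwcly ztqpi cej fnt
Hunk 3: at line 5 remove [ztqpi] add [agbfj,amqhi,zbbzw] -> 11 lines: ddiin qlfg crq vcby xevq mwcly agbfj amqhi zbbzw cej fnt
Final line 5: xevq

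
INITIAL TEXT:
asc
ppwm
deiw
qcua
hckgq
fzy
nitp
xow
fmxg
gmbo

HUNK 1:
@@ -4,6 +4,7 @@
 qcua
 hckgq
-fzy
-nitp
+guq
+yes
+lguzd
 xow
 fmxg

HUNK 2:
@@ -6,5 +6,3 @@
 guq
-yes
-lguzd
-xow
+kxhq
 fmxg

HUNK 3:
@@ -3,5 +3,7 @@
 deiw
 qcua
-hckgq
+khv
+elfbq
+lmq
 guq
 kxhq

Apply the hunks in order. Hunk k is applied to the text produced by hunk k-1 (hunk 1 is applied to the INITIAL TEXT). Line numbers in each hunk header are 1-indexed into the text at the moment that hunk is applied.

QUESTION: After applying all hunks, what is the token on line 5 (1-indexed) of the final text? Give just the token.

Hunk 1: at line 4 remove [fzy,nitp] add [guq,yes,lguzd] -> 11 lines: asc ppwm deiw qcua hckgq guq yes lguzd xow fmxg gmbo
Hunk 2: at line 6 remove [yes,lguzd,xow] add [kxhq] -> 9 lines: asc ppwm deiw qcua hckgq guq kxhq fmxg gmbo
Hunk 3: at line 3 remove [hckgq] add [khv,elfbq,lmq] -> 11 lines: asc ppwm deiw qcua khv elfbq lmq guq kxhq fmxg gmbo
Final line 5: khv

Answer: khv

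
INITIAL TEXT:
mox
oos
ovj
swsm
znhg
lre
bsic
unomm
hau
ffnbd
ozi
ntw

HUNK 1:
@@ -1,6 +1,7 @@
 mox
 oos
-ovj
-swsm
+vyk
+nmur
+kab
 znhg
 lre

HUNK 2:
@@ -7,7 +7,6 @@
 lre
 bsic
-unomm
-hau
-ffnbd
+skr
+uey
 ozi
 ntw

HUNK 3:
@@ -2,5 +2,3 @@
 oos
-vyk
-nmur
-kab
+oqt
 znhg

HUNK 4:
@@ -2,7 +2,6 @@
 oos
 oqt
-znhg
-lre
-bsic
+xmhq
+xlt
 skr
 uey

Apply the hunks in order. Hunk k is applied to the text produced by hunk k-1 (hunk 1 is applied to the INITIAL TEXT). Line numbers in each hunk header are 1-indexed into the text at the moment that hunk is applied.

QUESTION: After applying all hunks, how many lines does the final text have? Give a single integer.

Hunk 1: at line 1 remove [ovj,swsm] add [vyk,nmur,kab] -> 13 lines: mox oos vyk nmur kab znhg lre bsic unomm hau ffnbd ozi ntw
Hunk 2: at line 7 remove [unomm,hau,ffnbd] add [skr,uey] -> 12 lines: mox oos vyk nmur kab znhg lre bsic skr uey ozi ntw
Hunk 3: at line 2 remove [vyk,nmur,kab] add [oqt] -> 10 lines: mox oos oqt znhg lre bsic skr uey ozi ntw
Hunk 4: at line 2 remove [znhg,lre,bsic] add [xmhq,xlt] -> 9 lines: mox oos oqt xmhq xlt skr uey ozi ntw
Final line count: 9

Answer: 9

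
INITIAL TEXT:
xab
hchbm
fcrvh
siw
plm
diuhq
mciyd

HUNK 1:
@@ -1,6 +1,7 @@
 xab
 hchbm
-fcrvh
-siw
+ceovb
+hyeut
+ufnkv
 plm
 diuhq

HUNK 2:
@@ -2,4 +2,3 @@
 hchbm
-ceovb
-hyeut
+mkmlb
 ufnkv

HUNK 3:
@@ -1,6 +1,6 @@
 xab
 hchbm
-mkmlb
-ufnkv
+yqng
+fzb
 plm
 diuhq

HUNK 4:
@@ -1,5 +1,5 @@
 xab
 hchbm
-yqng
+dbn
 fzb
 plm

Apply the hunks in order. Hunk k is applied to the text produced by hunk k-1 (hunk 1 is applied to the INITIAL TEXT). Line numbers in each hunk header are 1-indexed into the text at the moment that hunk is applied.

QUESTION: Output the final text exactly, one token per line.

Answer: xab
hchbm
dbn
fzb
plm
diuhq
mciyd

Derivation:
Hunk 1: at line 1 remove [fcrvh,siw] add [ceovb,hyeut,ufnkv] -> 8 lines: xab hchbm ceovb hyeut ufnkv plm diuhq mciyd
Hunk 2: at line 2 remove [ceovb,hyeut] add [mkmlb] -> 7 lines: xab hchbm mkmlb ufnkv plm diuhq mciyd
Hunk 3: at line 1 remove [mkmlb,ufnkv] add [yqng,fzb] -> 7 lines: xab hchbm yqng fzb plm diuhq mciyd
Hunk 4: at line 1 remove [yqng] add [dbn] -> 7 lines: xab hchbm dbn fzb plm diuhq mciyd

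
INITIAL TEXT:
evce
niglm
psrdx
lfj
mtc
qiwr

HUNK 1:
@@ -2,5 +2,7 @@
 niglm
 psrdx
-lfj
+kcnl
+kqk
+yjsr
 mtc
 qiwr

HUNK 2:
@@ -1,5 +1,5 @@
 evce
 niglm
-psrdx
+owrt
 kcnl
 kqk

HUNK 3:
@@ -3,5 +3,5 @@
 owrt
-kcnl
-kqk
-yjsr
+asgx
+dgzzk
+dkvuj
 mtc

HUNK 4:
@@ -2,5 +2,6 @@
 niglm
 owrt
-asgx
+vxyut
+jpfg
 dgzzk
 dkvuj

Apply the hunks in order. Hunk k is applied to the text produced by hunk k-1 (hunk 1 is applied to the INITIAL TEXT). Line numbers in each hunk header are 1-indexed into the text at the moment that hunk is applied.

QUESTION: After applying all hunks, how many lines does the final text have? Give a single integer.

Hunk 1: at line 2 remove [lfj] add [kcnl,kqk,yjsr] -> 8 lines: evce niglm psrdx kcnl kqk yjsr mtc qiwr
Hunk 2: at line 1 remove [psrdx] add [owrt] -> 8 lines: evce niglm owrt kcnl kqk yjsr mtc qiwr
Hunk 3: at line 3 remove [kcnl,kqk,yjsr] add [asgx,dgzzk,dkvuj] -> 8 lines: evce niglm owrt asgx dgzzk dkvuj mtc qiwr
Hunk 4: at line 2 remove [asgx] add [vxyut,jpfg] -> 9 lines: evce niglm owrt vxyut jpfg dgzzk dkvuj mtc qiwr
Final line count: 9

Answer: 9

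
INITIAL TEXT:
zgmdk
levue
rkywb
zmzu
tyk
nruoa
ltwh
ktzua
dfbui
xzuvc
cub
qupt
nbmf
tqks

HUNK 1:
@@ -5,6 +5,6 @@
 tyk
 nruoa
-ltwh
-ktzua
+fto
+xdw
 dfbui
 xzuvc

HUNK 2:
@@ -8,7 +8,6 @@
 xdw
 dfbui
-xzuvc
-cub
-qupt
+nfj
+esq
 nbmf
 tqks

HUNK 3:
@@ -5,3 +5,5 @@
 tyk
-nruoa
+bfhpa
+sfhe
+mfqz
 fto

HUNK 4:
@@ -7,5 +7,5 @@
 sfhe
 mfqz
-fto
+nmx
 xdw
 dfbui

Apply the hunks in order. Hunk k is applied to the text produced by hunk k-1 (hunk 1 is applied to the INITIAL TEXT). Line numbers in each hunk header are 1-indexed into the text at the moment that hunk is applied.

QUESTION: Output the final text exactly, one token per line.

Answer: zgmdk
levue
rkywb
zmzu
tyk
bfhpa
sfhe
mfqz
nmx
xdw
dfbui
nfj
esq
nbmf
tqks

Derivation:
Hunk 1: at line 5 remove [ltwh,ktzua] add [fto,xdw] -> 14 lines: zgmdk levue rkywb zmzu tyk nruoa fto xdw dfbui xzuvc cub qupt nbmf tqks
Hunk 2: at line 8 remove [xzuvc,cub,qupt] add [nfj,esq] -> 13 lines: zgmdk levue rkywb zmzu tyk nruoa fto xdw dfbui nfj esq nbmf tqks
Hunk 3: at line 5 remove [nruoa] add [bfhpa,sfhe,mfqz] -> 15 lines: zgmdk levue rkywb zmzu tyk bfhpa sfhe mfqz fto xdw dfbui nfj esq nbmf tqks
Hunk 4: at line 7 remove [fto] add [nmx] -> 15 lines: zgmdk levue rkywb zmzu tyk bfhpa sfhe mfqz nmx xdw dfbui nfj esq nbmf tqks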